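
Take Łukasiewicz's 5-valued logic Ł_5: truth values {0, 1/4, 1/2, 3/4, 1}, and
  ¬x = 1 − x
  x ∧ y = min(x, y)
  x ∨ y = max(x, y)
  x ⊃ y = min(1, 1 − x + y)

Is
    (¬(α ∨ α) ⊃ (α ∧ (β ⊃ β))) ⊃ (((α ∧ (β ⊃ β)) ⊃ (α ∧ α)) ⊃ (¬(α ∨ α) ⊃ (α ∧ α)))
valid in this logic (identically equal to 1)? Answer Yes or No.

At α = 1/4, β = 3/4, for instance:
α ∨ α = 1/4 ∨ 1/4 = 1/4
¬(α ∨ α) = ¬1/4 = 3/4
β ⊃ β = 3/4 ⊃ 3/4 = 1
α ∧ (β ⊃ β) = 1/4 ∧ 1 = 1/4
¬(α ∨ α) ⊃ (α ∧ (β ⊃ β)) = 3/4 ⊃ 1/4 = 1/2
α ∧ α = 1/4 ∧ 1/4 = 1/4
(α ∧ (β ⊃ β)) ⊃ (α ∧ α) = 1/4 ⊃ 1/4 = 1
¬(α ∨ α) ⊃ (α ∧ α) = 3/4 ⊃ 1/4 = 1/2
((α ∧ (β ⊃ β)) ⊃ (α ∧ α)) ⊃ (¬(α ∨ α) ⊃ (α ∧ α)) = 1 ⊃ 1/2 = 1/2
(¬(α ∨ α) ⊃ (α ∧ (β ⊃ β))) ⊃ (((α ∧ (β ⊃ β)) ⊃ (α ∧ α)) ⊃ (¬(α ∨ α) ⊃ (α ∧ α))) = 1/2 ⊃ 1/2 = 1
and checking the remaining 24 assignments likewise gives ≥ 1 in every case.

Yes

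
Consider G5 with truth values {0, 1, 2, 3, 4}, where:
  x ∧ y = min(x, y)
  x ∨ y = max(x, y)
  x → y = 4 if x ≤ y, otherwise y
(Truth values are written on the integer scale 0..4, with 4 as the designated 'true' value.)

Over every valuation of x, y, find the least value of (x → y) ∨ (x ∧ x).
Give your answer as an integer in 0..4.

1

Take x = 1, y = 0:
x → y = 1 → 0 = 0
x ∧ x = 1 ∧ 1 = 1
(x → y) ∨ (x ∧ x) = 0 ∨ 1 = 1
No assignment yields a value below 1, so this is the minimum.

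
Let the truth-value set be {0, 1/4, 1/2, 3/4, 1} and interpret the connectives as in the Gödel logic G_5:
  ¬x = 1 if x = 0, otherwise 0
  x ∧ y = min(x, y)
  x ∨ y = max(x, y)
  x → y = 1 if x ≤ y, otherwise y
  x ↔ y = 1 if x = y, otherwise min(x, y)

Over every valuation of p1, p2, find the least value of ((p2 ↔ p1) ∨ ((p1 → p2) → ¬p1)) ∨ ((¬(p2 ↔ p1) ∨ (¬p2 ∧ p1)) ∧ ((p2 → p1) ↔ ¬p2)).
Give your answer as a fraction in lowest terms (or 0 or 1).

Take p1 = 1/4, p2 = 1/2:
p2 ↔ p1 = 1/2 ↔ 1/4 = 1/4
p1 → p2 = 1/4 → 1/2 = 1
¬p1 = ¬1/4 = 0
(p1 → p2) → ¬p1 = 1 → 0 = 0
(p2 ↔ p1) ∨ ((p1 → p2) → ¬p1) = 1/4 ∨ 0 = 1/4
p2 ↔ p1 = 1/2 ↔ 1/4 = 1/4
¬(p2 ↔ p1) = ¬1/4 = 0
¬p2 = ¬1/2 = 0
¬p2 ∧ p1 = 0 ∧ 1/4 = 0
¬(p2 ↔ p1) ∨ (¬p2 ∧ p1) = 0 ∨ 0 = 0
p2 → p1 = 1/2 → 1/4 = 1/4
¬p2 = ¬1/2 = 0
(p2 → p1) ↔ ¬p2 = 1/4 ↔ 0 = 0
(¬(p2 ↔ p1) ∨ (¬p2 ∧ p1)) ∧ ((p2 → p1) ↔ ¬p2) = 0 ∧ 0 = 0
((p2 ↔ p1) ∨ ((p1 → p2) → ¬p1)) ∨ ((¬(p2 ↔ p1) ∨ (¬p2 ∧ p1)) ∧ ((p2 → p1) ↔ ¬p2)) = 1/4 ∨ 0 = 1/4
No assignment yields a value below 1/4, so this is the minimum.

1/4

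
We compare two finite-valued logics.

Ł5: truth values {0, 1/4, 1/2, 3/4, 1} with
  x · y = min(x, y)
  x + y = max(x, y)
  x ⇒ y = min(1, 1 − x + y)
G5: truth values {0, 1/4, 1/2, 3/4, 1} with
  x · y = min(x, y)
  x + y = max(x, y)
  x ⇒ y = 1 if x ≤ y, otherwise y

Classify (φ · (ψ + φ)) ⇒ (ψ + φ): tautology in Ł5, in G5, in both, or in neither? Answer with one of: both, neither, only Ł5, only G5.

both

In Ł5: every assignment gives 1 — tautology.
In G5: every assignment gives 1 — tautology.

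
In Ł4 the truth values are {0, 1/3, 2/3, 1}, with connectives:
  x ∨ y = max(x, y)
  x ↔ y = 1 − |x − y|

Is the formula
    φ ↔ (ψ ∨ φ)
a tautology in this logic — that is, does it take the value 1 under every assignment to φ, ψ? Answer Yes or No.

Counterexample: take φ = 0, ψ = 1/3.
ψ ∨ φ = 1/3 ∨ 0 = 1/3
φ ↔ (ψ ∨ φ) = 0 ↔ 1/3 = 2/3
This gives 2/3 ≠ 1.

No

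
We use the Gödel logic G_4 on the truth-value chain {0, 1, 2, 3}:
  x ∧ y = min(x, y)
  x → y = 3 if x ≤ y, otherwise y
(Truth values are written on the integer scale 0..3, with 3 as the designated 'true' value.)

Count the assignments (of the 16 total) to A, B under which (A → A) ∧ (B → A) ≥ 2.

11

A = 0, B = 0 ↦ 3  ≥
A = 0, B = 1 ↦ 0  <
A = 0, B = 2 ↦ 0  <
A = 0, B = 3 ↦ 0  <
A = 1, B = 0 ↦ 3  ≥
A = 1, B = 1 ↦ 3  ≥
A = 1, B = 2 ↦ 1  <
A = 1, B = 3 ↦ 1  <
A = 2, B = 0 ↦ 3  ≥
A = 2, B = 1 ↦ 3  ≥
A = 2, B = 2 ↦ 3  ≥
A = 2, B = 3 ↦ 2  ≥
A = 3, B = 0 ↦ 3  ≥
A = 3, B = 1 ↦ 3  ≥
A = 3, B = 2 ↦ 3  ≥
A = 3, B = 3 ↦ 3  ≥
So 11 of the 16 assignments meet the threshold.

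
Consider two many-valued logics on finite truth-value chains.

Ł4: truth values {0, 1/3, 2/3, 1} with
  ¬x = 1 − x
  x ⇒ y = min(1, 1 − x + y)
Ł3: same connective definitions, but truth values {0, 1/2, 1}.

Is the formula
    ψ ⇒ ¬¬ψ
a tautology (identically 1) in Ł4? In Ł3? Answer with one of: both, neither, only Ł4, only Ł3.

In Ł4: every assignment gives 1 — tautology.
In Ł3: every assignment gives 1 — tautology.

both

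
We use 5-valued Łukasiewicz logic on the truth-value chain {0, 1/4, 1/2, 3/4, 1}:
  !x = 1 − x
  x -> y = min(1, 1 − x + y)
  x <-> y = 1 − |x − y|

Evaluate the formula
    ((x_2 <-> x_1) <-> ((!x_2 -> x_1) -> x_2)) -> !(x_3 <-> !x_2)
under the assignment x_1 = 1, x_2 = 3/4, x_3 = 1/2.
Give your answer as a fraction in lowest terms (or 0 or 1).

x_2 <-> x_1 = 3/4 <-> 1 = 3/4
!x_2 = !3/4 = 1/4
!x_2 -> x_1 = 1/4 -> 1 = 1
(!x_2 -> x_1) -> x_2 = 1 -> 3/4 = 3/4
(x_2 <-> x_1) <-> ((!x_2 -> x_1) -> x_2) = 3/4 <-> 3/4 = 1
!x_2 = !3/4 = 1/4
x_3 <-> !x_2 = 1/2 <-> 1/4 = 3/4
!(x_3 <-> !x_2) = !3/4 = 1/4
((x_2 <-> x_1) <-> ((!x_2 -> x_1) -> x_2)) -> !(x_3 <-> !x_2) = 1 -> 1/4 = 1/4

1/4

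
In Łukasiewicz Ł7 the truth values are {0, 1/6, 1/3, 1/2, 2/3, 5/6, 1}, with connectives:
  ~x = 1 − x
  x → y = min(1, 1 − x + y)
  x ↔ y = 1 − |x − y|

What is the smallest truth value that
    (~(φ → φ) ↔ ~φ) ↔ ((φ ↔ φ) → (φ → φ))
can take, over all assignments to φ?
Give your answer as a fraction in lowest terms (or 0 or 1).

Take φ = 0:
φ → φ = 0 → 0 = 1
~(φ → φ) = ~1 = 0
~φ = ~0 = 1
~(φ → φ) ↔ ~φ = 0 ↔ 1 = 0
φ ↔ φ = 0 ↔ 0 = 1
φ → φ = 0 → 0 = 1
(φ ↔ φ) → (φ → φ) = 1 → 1 = 1
(~(φ → φ) ↔ ~φ) ↔ ((φ ↔ φ) → (φ → φ)) = 0 ↔ 1 = 0
No assignment yields a value below 0, so this is the minimum.

0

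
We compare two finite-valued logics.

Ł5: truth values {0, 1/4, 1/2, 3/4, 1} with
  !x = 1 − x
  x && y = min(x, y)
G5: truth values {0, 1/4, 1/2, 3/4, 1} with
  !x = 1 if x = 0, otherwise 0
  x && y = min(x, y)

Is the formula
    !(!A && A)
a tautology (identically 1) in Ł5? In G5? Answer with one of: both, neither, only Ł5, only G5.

In Ł5: at A = 1/4 the value is 3/4 — not a tautology.
In G5: every assignment gives 1 — tautology.

only G5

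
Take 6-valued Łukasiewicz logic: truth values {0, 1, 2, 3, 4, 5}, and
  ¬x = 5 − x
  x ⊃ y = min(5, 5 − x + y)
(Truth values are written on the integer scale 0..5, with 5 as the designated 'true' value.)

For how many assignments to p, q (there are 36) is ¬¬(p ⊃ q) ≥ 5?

21

value 5: 21 assignments (counts)
value 4: 5 assignments
value 3: 4 assignments
value 2: 3 assignments
value 1: 2 assignments
value 0: 1 assignment
So 21 of the 36 assignments meet the threshold.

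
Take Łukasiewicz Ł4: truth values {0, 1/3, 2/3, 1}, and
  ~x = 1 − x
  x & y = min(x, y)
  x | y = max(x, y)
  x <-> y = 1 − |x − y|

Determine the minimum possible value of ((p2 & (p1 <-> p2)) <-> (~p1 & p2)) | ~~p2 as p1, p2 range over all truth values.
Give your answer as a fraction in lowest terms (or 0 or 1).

Take p1 = 0, p2 = 2/3:
p1 <-> p2 = 0 <-> 2/3 = 1/3
p2 & (p1 <-> p2) = 2/3 & 1/3 = 1/3
~p1 = ~0 = 1
~p1 & p2 = 1 & 2/3 = 2/3
(p2 & (p1 <-> p2)) <-> (~p1 & p2) = 1/3 <-> 2/3 = 2/3
~p2 = ~2/3 = 1/3
~~p2 = ~1/3 = 2/3
((p2 & (p1 <-> p2)) <-> (~p1 & p2)) | ~~p2 = 2/3 | 2/3 = 2/3
No assignment yields a value below 2/3, so this is the minimum.

2/3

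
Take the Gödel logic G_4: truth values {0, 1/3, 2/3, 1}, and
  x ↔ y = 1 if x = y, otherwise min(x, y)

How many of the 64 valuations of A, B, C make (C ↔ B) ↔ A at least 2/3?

22

value 1: 16 assignments (counts)
value 2/3: 6 assignments (counts)
value 1/3: 14 assignments
value 0: 28 assignments
So 22 of the 64 assignments meet the threshold.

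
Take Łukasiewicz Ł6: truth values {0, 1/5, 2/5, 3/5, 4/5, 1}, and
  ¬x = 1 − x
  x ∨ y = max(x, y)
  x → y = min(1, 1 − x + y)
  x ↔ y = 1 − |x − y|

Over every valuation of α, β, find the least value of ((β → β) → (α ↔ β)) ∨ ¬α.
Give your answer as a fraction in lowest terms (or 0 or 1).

0

Take α = 1, β = 0:
β → β = 0 → 0 = 1
α ↔ β = 1 ↔ 0 = 0
(β → β) → (α ↔ β) = 1 → 0 = 0
¬α = ¬1 = 0
((β → β) → (α ↔ β)) ∨ ¬α = 0 ∨ 0 = 0
No assignment yields a value below 0, so this is the minimum.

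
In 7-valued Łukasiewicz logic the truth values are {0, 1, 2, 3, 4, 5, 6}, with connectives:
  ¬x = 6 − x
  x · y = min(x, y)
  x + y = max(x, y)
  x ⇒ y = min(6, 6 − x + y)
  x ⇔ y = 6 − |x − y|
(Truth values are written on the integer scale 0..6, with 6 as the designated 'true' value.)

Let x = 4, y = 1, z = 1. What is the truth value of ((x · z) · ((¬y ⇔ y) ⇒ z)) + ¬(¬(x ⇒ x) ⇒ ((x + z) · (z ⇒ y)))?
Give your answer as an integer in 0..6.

x · z = 4 · 1 = 1
¬y = ¬1 = 5
¬y ⇔ y = 5 ⇔ 1 = 2
(¬y ⇔ y) ⇒ z = 2 ⇒ 1 = 5
(x · z) · ((¬y ⇔ y) ⇒ z) = 1 · 5 = 1
x ⇒ x = 4 ⇒ 4 = 6
¬(x ⇒ x) = ¬6 = 0
x + z = 4 + 1 = 4
z ⇒ y = 1 ⇒ 1 = 6
(x + z) · (z ⇒ y) = 4 · 6 = 4
¬(x ⇒ x) ⇒ ((x + z) · (z ⇒ y)) = 0 ⇒ 4 = 6
¬(¬(x ⇒ x) ⇒ ((x + z) · (z ⇒ y))) = ¬6 = 0
((x · z) · ((¬y ⇔ y) ⇒ z)) + ¬(¬(x ⇒ x) ⇒ ((x + z) · (z ⇒ y))) = 1 + 0 = 1

1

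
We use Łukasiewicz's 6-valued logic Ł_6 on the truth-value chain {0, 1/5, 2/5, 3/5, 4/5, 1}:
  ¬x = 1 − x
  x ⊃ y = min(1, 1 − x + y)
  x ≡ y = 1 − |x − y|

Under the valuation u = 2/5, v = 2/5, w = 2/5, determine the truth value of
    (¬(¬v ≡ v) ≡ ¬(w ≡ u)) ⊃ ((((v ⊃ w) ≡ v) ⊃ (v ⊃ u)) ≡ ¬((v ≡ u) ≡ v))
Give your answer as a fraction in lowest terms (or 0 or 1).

¬v = ¬2/5 = 3/5
¬v ≡ v = 3/5 ≡ 2/5 = 4/5
¬(¬v ≡ v) = ¬4/5 = 1/5
w ≡ u = 2/5 ≡ 2/5 = 1
¬(w ≡ u) = ¬1 = 0
¬(¬v ≡ v) ≡ ¬(w ≡ u) = 1/5 ≡ 0 = 4/5
v ⊃ w = 2/5 ⊃ 2/5 = 1
(v ⊃ w) ≡ v = 1 ≡ 2/5 = 2/5
v ⊃ u = 2/5 ⊃ 2/5 = 1
((v ⊃ w) ≡ v) ⊃ (v ⊃ u) = 2/5 ⊃ 1 = 1
v ≡ u = 2/5 ≡ 2/5 = 1
(v ≡ u) ≡ v = 1 ≡ 2/5 = 2/5
¬((v ≡ u) ≡ v) = ¬2/5 = 3/5
(((v ⊃ w) ≡ v) ⊃ (v ⊃ u)) ≡ ¬((v ≡ u) ≡ v) = 1 ≡ 3/5 = 3/5
(¬(¬v ≡ v) ≡ ¬(w ≡ u)) ⊃ ((((v ⊃ w) ≡ v) ⊃ (v ⊃ u)) ≡ ¬((v ≡ u) ≡ v)) = 4/5 ⊃ 3/5 = 4/5

4/5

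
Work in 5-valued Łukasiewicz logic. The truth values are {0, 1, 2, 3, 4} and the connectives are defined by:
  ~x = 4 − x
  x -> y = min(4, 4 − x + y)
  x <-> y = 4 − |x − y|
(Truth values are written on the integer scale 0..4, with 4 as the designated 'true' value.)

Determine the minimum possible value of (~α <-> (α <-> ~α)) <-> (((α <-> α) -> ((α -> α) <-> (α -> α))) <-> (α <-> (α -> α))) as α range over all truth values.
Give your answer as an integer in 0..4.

2

Take α = 1:
~α = ~1 = 3
~α = ~1 = 3
α <-> ~α = 1 <-> 3 = 2
~α <-> (α <-> ~α) = 3 <-> 2 = 3
α <-> α = 1 <-> 1 = 4
α -> α = 1 -> 1 = 4
α -> α = 1 -> 1 = 4
(α -> α) <-> (α -> α) = 4 <-> 4 = 4
(α <-> α) -> ((α -> α) <-> (α -> α)) = 4 -> 4 = 4
α -> α = 1 -> 1 = 4
α <-> (α -> α) = 1 <-> 4 = 1
((α <-> α) -> ((α -> α) <-> (α -> α))) <-> (α <-> (α -> α)) = 4 <-> 1 = 1
(~α <-> (α <-> ~α)) <-> (((α <-> α) -> ((α -> α) <-> (α -> α))) <-> (α <-> (α -> α))) = 3 <-> 1 = 2
No assignment yields a value below 2, so this is the minimum.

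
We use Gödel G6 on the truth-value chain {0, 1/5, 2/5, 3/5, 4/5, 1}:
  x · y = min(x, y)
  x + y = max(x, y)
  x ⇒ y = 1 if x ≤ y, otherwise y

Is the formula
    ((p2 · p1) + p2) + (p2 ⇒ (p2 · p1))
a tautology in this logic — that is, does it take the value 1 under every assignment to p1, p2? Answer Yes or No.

No

Counterexample: take p1 = 0, p2 = 1/5.
p2 · p1 = 1/5 · 0 = 0
(p2 · p1) + p2 = 0 + 1/5 = 1/5
p2 · p1 = 1/5 · 0 = 0
p2 ⇒ (p2 · p1) = 1/5 ⇒ 0 = 0
((p2 · p1) + p2) + (p2 ⇒ (p2 · p1)) = 1/5 + 0 = 1/5
This gives 1/5 ≠ 1.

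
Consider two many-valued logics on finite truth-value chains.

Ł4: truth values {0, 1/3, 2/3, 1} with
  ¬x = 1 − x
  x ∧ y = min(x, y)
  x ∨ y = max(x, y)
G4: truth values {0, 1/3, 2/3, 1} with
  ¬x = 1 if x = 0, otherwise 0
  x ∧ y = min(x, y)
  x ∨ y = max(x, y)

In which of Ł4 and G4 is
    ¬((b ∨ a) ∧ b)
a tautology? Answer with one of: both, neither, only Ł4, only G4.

neither

In Ł4: at a = 0, b = 1/3 the value is 2/3 — not a tautology.
In G4: at a = 0, b = 1/3 the value is 0 — not a tautology.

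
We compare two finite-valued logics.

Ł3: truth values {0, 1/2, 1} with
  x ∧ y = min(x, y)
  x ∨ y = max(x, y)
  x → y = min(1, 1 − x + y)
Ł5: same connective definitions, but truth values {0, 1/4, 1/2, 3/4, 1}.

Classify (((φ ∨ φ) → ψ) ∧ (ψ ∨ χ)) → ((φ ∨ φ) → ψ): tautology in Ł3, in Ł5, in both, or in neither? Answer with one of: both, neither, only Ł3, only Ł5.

In Ł3: every assignment gives 1 — tautology.
In Ł5: every assignment gives 1 — tautology.

both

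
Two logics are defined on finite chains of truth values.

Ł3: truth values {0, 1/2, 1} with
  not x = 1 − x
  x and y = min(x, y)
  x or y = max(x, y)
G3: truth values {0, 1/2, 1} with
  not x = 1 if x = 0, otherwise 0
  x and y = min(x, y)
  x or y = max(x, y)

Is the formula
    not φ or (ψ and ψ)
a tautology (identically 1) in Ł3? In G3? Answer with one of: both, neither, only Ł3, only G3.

neither

In Ł3: at φ = 1/2, ψ = 0 the value is 1/2 — not a tautology.
In G3: at φ = 1/2, ψ = 0 the value is 0 — not a tautology.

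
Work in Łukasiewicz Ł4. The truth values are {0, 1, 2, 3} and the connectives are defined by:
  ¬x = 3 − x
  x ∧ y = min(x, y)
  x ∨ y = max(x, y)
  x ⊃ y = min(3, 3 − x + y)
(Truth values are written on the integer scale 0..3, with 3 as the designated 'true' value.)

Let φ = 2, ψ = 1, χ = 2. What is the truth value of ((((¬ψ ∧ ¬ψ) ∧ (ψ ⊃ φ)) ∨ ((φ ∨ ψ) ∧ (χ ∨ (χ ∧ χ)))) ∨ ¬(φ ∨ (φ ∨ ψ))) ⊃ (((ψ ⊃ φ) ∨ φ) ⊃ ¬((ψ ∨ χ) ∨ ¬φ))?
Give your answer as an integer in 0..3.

2

¬ψ = ¬1 = 2
¬ψ = ¬1 = 2
¬ψ ∧ ¬ψ = 2 ∧ 2 = 2
ψ ⊃ φ = 1 ⊃ 2 = 3
(¬ψ ∧ ¬ψ) ∧ (ψ ⊃ φ) = 2 ∧ 3 = 2
φ ∨ ψ = 2 ∨ 1 = 2
χ ∧ χ = 2 ∧ 2 = 2
χ ∨ (χ ∧ χ) = 2 ∨ 2 = 2
(φ ∨ ψ) ∧ (χ ∨ (χ ∧ χ)) = 2 ∧ 2 = 2
((¬ψ ∧ ¬ψ) ∧ (ψ ⊃ φ)) ∨ ((φ ∨ ψ) ∧ (χ ∨ (χ ∧ χ))) = 2 ∨ 2 = 2
φ ∨ ψ = 2 ∨ 1 = 2
φ ∨ (φ ∨ ψ) = 2 ∨ 2 = 2
¬(φ ∨ (φ ∨ ψ)) = ¬2 = 1
(((¬ψ ∧ ¬ψ) ∧ (ψ ⊃ φ)) ∨ ((φ ∨ ψ) ∧ (χ ∨ (χ ∧ χ)))) ∨ ¬(φ ∨ (φ ∨ ψ)) = 2 ∨ 1 = 2
ψ ⊃ φ = 1 ⊃ 2 = 3
(ψ ⊃ φ) ∨ φ = 3 ∨ 2 = 3
ψ ∨ χ = 1 ∨ 2 = 2
¬φ = ¬2 = 1
(ψ ∨ χ) ∨ ¬φ = 2 ∨ 1 = 2
¬((ψ ∨ χ) ∨ ¬φ) = ¬2 = 1
((ψ ⊃ φ) ∨ φ) ⊃ ¬((ψ ∨ χ) ∨ ¬φ) = 3 ⊃ 1 = 1
((((¬ψ ∧ ¬ψ) ∧ (ψ ⊃ φ)) ∨ ((φ ∨ ψ) ∧ (χ ∨ (χ ∧ χ)))) ∨ ¬(φ ∨ (φ ∨ ψ))) ⊃ (((ψ ⊃ φ) ∨ φ) ⊃ ¬((ψ ∨ χ) ∨ ¬φ)) = 2 ⊃ 1 = 2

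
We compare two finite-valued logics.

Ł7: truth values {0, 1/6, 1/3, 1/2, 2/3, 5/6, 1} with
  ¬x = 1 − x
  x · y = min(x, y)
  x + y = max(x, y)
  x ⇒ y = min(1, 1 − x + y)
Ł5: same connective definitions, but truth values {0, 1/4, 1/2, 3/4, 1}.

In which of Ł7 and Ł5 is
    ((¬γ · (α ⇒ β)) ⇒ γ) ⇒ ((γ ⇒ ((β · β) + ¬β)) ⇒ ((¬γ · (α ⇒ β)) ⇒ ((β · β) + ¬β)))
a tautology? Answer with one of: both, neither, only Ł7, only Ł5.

In Ł7: every assignment gives 1 — tautology.
In Ł5: every assignment gives 1 — tautology.

both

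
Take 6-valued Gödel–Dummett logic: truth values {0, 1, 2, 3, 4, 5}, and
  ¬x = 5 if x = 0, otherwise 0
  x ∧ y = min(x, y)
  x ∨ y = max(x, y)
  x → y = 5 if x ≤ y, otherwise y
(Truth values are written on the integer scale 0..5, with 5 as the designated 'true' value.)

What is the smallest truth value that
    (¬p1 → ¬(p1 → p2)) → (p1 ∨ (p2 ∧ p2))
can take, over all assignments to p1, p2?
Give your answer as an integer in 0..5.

1

Take p1 = 1, p2 = 0:
¬p1 = ¬1 = 0
p1 → p2 = 1 → 0 = 0
¬(p1 → p2) = ¬0 = 5
¬p1 → ¬(p1 → p2) = 0 → 5 = 5
p2 ∧ p2 = 0 ∧ 0 = 0
p1 ∨ (p2 ∧ p2) = 1 ∨ 0 = 1
(¬p1 → ¬(p1 → p2)) → (p1 ∨ (p2 ∧ p2)) = 5 → 1 = 1
No assignment yields a value below 1, so this is the minimum.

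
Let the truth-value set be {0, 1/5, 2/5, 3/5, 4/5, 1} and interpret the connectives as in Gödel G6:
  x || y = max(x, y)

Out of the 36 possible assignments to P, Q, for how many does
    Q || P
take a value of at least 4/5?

value 1: 11 assignments (counts)
value 4/5: 9 assignments (counts)
value 3/5: 7 assignments
value 2/5: 5 assignments
value 1/5: 3 assignments
value 0: 1 assignment
So 20 of the 36 assignments meet the threshold.

20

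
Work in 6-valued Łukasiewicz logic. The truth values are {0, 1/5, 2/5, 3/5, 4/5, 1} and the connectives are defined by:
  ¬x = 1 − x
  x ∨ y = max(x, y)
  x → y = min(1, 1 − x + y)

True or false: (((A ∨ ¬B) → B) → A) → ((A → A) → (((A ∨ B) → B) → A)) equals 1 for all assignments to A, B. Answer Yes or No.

Counterexample: take A = 0, B = 0.
¬B = ¬0 = 1
A ∨ ¬B = 0 ∨ 1 = 1
(A ∨ ¬B) → B = 1 → 0 = 0
((A ∨ ¬B) → B) → A = 0 → 0 = 1
A → A = 0 → 0 = 1
A ∨ B = 0 ∨ 0 = 0
(A ∨ B) → B = 0 → 0 = 1
((A ∨ B) → B) → A = 1 → 0 = 0
(A → A) → (((A ∨ B) → B) → A) = 1 → 0 = 0
(((A ∨ ¬B) → B) → A) → ((A → A) → (((A ∨ B) → B) → A)) = 1 → 0 = 0
This gives 0 ≠ 1.

No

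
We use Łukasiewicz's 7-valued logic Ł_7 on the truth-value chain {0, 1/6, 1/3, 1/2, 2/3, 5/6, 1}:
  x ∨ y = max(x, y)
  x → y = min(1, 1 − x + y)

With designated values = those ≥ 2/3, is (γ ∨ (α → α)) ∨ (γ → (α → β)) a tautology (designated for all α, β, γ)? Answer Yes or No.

Yes

At α = 5/6, β = 0, γ = 5/6, for instance:
α → α = 5/6 → 5/6 = 1
γ ∨ (α → α) = 5/6 ∨ 1 = 1
α → β = 5/6 → 0 = 1/6
γ → (α → β) = 5/6 → 1/6 = 1/3
(γ ∨ (α → α)) ∨ (γ → (α → β)) = 1 ∨ 1/3 = 1
and checking the remaining 342 assignments likewise gives ≥ 2/3 in every case.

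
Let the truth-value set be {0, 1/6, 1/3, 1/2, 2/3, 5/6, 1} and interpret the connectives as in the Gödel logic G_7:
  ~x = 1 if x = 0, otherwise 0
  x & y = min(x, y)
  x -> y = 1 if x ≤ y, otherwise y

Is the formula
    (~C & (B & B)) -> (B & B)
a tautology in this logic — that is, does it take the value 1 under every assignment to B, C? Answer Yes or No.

At B = 0, C = 1/3, for instance:
~C = ~1/3 = 0
B & B = 0 & 0 = 0
~C & (B & B) = 0 & 0 = 0
(~C & (B & B)) -> (B & B) = 0 -> 0 = 1
and checking the remaining 48 assignments likewise gives ≥ 1 in every case.

Yes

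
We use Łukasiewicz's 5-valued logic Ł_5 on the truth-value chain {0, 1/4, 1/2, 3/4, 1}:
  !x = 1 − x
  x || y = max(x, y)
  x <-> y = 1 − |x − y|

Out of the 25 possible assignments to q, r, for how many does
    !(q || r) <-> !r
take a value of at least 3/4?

19

value 1: 15 assignments (counts)
value 3/4: 4 assignments (counts)
value 1/2: 3 assignments
value 1/4: 2 assignments
value 0: 1 assignment
So 19 of the 25 assignments meet the threshold.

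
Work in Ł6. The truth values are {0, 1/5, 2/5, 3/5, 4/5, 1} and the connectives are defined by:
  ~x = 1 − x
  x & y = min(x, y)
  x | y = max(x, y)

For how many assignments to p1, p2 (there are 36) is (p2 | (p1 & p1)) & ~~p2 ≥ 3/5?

18

value 1: 6 assignments (counts)
value 4/5: 6 assignments (counts)
value 3/5: 6 assignments (counts)
value 2/5: 6 assignments
value 1/5: 6 assignments
value 0: 6 assignments
So 18 of the 36 assignments meet the threshold.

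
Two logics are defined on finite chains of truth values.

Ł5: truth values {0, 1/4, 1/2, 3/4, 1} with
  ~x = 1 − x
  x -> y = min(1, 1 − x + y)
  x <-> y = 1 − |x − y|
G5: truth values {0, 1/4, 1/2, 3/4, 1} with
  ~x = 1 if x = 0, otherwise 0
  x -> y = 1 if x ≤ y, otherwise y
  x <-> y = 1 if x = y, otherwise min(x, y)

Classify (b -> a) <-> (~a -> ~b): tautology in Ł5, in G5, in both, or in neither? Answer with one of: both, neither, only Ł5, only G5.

only Ł5

In Ł5: every assignment gives 1 — tautology.
In G5: at a = 1/4, b = 1/2 the value is 1/4 — not a tautology.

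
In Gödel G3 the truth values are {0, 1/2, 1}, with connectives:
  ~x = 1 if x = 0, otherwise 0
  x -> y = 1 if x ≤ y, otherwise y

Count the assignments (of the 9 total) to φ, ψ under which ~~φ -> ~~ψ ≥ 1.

7

φ = 0, ψ = 0 ↦ 1  ≥
φ = 0, ψ = 1/2 ↦ 1  ≥
φ = 0, ψ = 1 ↦ 1  ≥
φ = 1/2, ψ = 0 ↦ 0  <
φ = 1/2, ψ = 1/2 ↦ 1  ≥
φ = 1/2, ψ = 1 ↦ 1  ≥
φ = 1, ψ = 0 ↦ 0  <
φ = 1, ψ = 1/2 ↦ 1  ≥
φ = 1, ψ = 1 ↦ 1  ≥
So 7 of the 9 assignments meet the threshold.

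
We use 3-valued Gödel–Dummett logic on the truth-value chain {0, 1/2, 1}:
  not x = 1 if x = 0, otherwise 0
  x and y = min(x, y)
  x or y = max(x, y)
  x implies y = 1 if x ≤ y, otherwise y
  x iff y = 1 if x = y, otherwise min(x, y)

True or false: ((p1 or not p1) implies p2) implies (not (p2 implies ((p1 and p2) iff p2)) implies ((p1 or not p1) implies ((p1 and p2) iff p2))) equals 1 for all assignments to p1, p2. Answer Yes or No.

Counterexample: take p1 = 0, p2 = 1/2.
not p1 = not 0 = 1
p1 or not p1 = 0 or 1 = 1
(p1 or not p1) implies p2 = 1 implies 1/2 = 1/2
p1 and p2 = 0 and 1/2 = 0
(p1 and p2) iff p2 = 0 iff 1/2 = 0
p2 implies ((p1 and p2) iff p2) = 1/2 implies 0 = 0
not (p2 implies ((p1 and p2) iff p2)) = not 0 = 1
not p1 = not 0 = 1
p1 or not p1 = 0 or 1 = 1
(p1 or not p1) implies ((p1 and p2) iff p2) = 1 implies 0 = 0
not (p2 implies ((p1 and p2) iff p2)) implies ((p1 or not p1) implies ((p1 and p2) iff p2)) = 1 implies 0 = 0
((p1 or not p1) implies p2) implies (not (p2 implies ((p1 and p2) iff p2)) implies ((p1 or not p1) implies ((p1 and p2) iff p2))) = 1/2 implies 0 = 0
This gives 0 ≠ 1.

No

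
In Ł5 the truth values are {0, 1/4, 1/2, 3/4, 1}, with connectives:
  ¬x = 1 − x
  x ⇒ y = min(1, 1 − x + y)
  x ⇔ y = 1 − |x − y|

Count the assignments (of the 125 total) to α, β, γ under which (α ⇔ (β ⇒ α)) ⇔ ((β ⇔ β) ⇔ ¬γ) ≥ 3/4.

value 1: 25 assignments (counts)
value 3/4: 40 assignments (counts)
value 1/2: 30 assignments
value 1/4: 20 assignments
value 0: 10 assignments
So 65 of the 125 assignments meet the threshold.

65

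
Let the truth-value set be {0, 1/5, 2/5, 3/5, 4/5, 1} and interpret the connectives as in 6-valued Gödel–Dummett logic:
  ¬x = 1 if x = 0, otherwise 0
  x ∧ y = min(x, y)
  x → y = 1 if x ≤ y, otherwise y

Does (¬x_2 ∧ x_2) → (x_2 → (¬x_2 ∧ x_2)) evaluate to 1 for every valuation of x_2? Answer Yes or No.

x_2 = 0 ↦ 1
x_2 = 1/5 ↦ 1
x_2 = 2/5 ↦ 1
x_2 = 3/5 ↦ 1
x_2 = 4/5 ↦ 1
x_2 = 1 ↦ 1
Every assignment gives a value ≥ 1.

Yes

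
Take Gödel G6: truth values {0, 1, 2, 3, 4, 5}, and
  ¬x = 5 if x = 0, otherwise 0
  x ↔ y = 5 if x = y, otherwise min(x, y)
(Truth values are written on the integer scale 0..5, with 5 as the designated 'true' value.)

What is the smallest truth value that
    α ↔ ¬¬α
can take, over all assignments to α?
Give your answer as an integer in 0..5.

1

Take α = 1:
¬α = ¬1 = 0
¬¬α = ¬0 = 5
α ↔ ¬¬α = 1 ↔ 5 = 1
No assignment yields a value below 1, so this is the minimum.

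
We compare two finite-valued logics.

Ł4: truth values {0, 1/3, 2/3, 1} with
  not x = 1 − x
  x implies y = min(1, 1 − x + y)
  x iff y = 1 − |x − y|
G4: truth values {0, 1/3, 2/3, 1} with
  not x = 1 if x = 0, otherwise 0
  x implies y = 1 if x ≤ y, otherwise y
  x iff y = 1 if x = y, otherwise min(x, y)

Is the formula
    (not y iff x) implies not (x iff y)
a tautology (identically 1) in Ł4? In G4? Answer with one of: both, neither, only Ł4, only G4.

only G4

In Ł4: at x = 1/3, y = 1/3 the value is 1/3 — not a tautology.
In G4: every assignment gives 1 — tautology.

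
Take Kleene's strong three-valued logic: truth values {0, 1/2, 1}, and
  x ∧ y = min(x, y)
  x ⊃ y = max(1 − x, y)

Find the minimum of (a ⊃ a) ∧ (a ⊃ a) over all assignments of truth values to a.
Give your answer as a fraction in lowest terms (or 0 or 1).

1/2

Take a = 1/2:
a ⊃ a = 1/2 ⊃ 1/2 = 1/2
a ⊃ a = 1/2 ⊃ 1/2 = 1/2
(a ⊃ a) ∧ (a ⊃ a) = 1/2 ∧ 1/2 = 1/2
No assignment yields a value below 1/2, so this is the minimum.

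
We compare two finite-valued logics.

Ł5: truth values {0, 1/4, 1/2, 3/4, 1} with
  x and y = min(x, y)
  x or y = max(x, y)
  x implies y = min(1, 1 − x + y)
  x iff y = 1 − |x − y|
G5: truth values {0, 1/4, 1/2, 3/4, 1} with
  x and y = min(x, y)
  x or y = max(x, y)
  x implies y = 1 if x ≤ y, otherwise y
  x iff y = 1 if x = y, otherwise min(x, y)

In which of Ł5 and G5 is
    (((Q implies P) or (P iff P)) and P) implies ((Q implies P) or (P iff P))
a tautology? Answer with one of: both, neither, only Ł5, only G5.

In Ł5: every assignment gives 1 — tautology.
In G5: every assignment gives 1 — tautology.

both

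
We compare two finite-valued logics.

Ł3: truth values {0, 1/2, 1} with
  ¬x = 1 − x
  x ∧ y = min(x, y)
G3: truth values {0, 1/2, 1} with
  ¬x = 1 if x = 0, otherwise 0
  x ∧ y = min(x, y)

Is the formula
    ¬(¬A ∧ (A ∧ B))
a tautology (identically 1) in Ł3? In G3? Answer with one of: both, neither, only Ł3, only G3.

In Ł3: at A = 1/2, B = 1/2 the value is 1/2 — not a tautology.
In G3: every assignment gives 1 — tautology.

only G3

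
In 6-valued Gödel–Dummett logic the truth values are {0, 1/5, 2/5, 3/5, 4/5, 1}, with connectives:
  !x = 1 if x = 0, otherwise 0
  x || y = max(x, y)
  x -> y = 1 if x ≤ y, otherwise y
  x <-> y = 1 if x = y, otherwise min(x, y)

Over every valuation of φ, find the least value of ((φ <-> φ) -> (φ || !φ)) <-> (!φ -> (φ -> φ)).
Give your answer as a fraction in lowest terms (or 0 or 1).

Take φ = 1/5:
φ <-> φ = 1/5 <-> 1/5 = 1
!φ = !1/5 = 0
φ || !φ = 1/5 || 0 = 1/5
(φ <-> φ) -> (φ || !φ) = 1 -> 1/5 = 1/5
!φ = !1/5 = 0
φ -> φ = 1/5 -> 1/5 = 1
!φ -> (φ -> φ) = 0 -> 1 = 1
((φ <-> φ) -> (φ || !φ)) <-> (!φ -> (φ -> φ)) = 1/5 <-> 1 = 1/5
No assignment yields a value below 1/5, so this is the minimum.

1/5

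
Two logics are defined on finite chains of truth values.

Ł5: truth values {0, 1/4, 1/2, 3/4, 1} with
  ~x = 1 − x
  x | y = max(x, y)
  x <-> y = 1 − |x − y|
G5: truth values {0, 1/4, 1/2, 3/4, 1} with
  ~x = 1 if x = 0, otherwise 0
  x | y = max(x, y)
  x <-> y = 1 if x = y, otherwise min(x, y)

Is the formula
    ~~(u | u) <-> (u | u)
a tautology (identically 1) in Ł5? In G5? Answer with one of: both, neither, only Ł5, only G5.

only Ł5

In Ł5: every assignment gives 1 — tautology.
In G5: at u = 1/4 the value is 1/4 — not a tautology.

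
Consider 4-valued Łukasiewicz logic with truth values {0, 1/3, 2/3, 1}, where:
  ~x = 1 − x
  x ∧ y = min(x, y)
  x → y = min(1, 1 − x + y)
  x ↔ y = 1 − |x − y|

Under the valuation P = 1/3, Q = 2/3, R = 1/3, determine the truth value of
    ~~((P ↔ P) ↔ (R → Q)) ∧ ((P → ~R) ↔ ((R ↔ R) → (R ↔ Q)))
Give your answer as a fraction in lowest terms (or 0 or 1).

2/3

P ↔ P = 1/3 ↔ 1/3 = 1
R → Q = 1/3 → 2/3 = 1
(P ↔ P) ↔ (R → Q) = 1 ↔ 1 = 1
~((P ↔ P) ↔ (R → Q)) = ~1 = 0
~~((P ↔ P) ↔ (R → Q)) = ~0 = 1
~R = ~1/3 = 2/3
P → ~R = 1/3 → 2/3 = 1
R ↔ R = 1/3 ↔ 1/3 = 1
R ↔ Q = 1/3 ↔ 2/3 = 2/3
(R ↔ R) → (R ↔ Q) = 1 → 2/3 = 2/3
(P → ~R) ↔ ((R ↔ R) → (R ↔ Q)) = 1 ↔ 2/3 = 2/3
~~((P ↔ P) ↔ (R → Q)) ∧ ((P → ~R) ↔ ((R ↔ R) → (R ↔ Q))) = 1 ∧ 2/3 = 2/3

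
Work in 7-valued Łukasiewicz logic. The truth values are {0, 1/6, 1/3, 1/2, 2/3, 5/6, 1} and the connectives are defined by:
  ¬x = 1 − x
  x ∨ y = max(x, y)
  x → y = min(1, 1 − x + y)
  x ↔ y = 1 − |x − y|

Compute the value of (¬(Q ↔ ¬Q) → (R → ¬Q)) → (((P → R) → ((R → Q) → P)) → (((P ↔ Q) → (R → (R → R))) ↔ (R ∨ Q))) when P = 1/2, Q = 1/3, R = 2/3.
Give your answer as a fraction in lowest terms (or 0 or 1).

¬Q = ¬1/3 = 2/3
Q ↔ ¬Q = 1/3 ↔ 2/3 = 2/3
¬(Q ↔ ¬Q) = ¬2/3 = 1/3
¬Q = ¬1/3 = 2/3
R → ¬Q = 2/3 → 2/3 = 1
¬(Q ↔ ¬Q) → (R → ¬Q) = 1/3 → 1 = 1
P → R = 1/2 → 2/3 = 1
R → Q = 2/3 → 1/3 = 2/3
(R → Q) → P = 2/3 → 1/2 = 5/6
(P → R) → ((R → Q) → P) = 1 → 5/6 = 5/6
P ↔ Q = 1/2 ↔ 1/3 = 5/6
R → R = 2/3 → 2/3 = 1
R → (R → R) = 2/3 → 1 = 1
(P ↔ Q) → (R → (R → R)) = 5/6 → 1 = 1
R ∨ Q = 2/3 ∨ 1/3 = 2/3
((P ↔ Q) → (R → (R → R))) ↔ (R ∨ Q) = 1 ↔ 2/3 = 2/3
((P → R) → ((R → Q) → P)) → (((P ↔ Q) → (R → (R → R))) ↔ (R ∨ Q)) = 5/6 → 2/3 = 5/6
(¬(Q ↔ ¬Q) → (R → ¬Q)) → (((P → R) → ((R → Q) → P)) → (((P ↔ Q) → (R → (R → R))) ↔ (R ∨ Q))) = 1 → 5/6 = 5/6

5/6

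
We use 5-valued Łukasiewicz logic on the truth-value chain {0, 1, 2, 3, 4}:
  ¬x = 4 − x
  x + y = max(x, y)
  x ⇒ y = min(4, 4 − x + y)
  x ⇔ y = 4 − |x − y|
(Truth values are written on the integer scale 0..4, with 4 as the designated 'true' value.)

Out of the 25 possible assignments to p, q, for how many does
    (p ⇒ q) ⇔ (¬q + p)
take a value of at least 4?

value 4: 4 assignments (counts)
value 3: 7 assignments
value 2: 7 assignments
value 1: 5 assignments
value 0: 2 assignments
So 4 of the 25 assignments meet the threshold.

4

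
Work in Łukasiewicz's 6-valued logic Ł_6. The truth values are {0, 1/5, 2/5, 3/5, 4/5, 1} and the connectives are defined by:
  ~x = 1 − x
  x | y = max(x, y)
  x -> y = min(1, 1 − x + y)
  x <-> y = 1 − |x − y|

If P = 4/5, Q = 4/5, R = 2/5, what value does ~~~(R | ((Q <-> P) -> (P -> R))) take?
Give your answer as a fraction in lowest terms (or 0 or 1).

2/5

Q <-> P = 4/5 <-> 4/5 = 1
P -> R = 4/5 -> 2/5 = 3/5
(Q <-> P) -> (P -> R) = 1 -> 3/5 = 3/5
R | ((Q <-> P) -> (P -> R)) = 2/5 | 3/5 = 3/5
~(R | ((Q <-> P) -> (P -> R))) = ~3/5 = 2/5
~~(R | ((Q <-> P) -> (P -> R))) = ~2/5 = 3/5
~~~(R | ((Q <-> P) -> (P -> R))) = ~3/5 = 2/5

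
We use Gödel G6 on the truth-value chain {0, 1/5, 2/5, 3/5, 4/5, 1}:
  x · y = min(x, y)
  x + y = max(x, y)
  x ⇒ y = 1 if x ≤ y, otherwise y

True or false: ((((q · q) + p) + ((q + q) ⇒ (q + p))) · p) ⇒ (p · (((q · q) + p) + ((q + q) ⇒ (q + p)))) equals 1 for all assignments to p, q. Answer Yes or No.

At p = 3/5, q = 2/5, for instance:
q · q = 2/5 · 2/5 = 2/5
(q · q) + p = 2/5 + 3/5 = 3/5
q + q = 2/5 + 2/5 = 2/5
q + p = 2/5 + 3/5 = 3/5
(q + q) ⇒ (q + p) = 2/5 ⇒ 3/5 = 1
((q · q) + p) + ((q + q) ⇒ (q + p)) = 3/5 + 1 = 1
(((q · q) + p) + ((q + q) ⇒ (q + p))) · p = 1 · 3/5 = 3/5
p · (((q · q) + p) + ((q + q) ⇒ (q + p))) = 3/5 · 1 = 3/5
((((q · q) + p) + ((q + q) ⇒ (q + p))) · p) ⇒ (p · (((q · q) + p) + ((q + q) ⇒ (q + p)))) = 3/5 ⇒ 3/5 = 1
and checking the remaining 35 assignments likewise gives ≥ 1 in every case.

Yes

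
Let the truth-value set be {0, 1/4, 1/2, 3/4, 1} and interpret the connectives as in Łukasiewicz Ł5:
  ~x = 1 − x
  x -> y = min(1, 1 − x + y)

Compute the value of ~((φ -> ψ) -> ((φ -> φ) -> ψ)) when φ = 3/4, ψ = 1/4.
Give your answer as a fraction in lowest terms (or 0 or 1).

1/4

φ -> ψ = 3/4 -> 1/4 = 1/2
φ -> φ = 3/4 -> 3/4 = 1
(φ -> φ) -> ψ = 1 -> 1/4 = 1/4
(φ -> ψ) -> ((φ -> φ) -> ψ) = 1/2 -> 1/4 = 3/4
~((φ -> ψ) -> ((φ -> φ) -> ψ)) = ~3/4 = 1/4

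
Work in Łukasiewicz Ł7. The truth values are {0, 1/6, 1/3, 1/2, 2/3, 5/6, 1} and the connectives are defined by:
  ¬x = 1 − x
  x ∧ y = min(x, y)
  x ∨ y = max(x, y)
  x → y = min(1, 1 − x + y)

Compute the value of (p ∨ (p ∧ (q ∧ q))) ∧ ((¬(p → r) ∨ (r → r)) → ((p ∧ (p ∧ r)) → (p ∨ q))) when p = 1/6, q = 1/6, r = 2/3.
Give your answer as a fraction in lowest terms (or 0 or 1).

q ∧ q = 1/6 ∧ 1/6 = 1/6
p ∧ (q ∧ q) = 1/6 ∧ 1/6 = 1/6
p ∨ (p ∧ (q ∧ q)) = 1/6 ∨ 1/6 = 1/6
p → r = 1/6 → 2/3 = 1
¬(p → r) = ¬1 = 0
r → r = 2/3 → 2/3 = 1
¬(p → r) ∨ (r → r) = 0 ∨ 1 = 1
p ∧ r = 1/6 ∧ 2/3 = 1/6
p ∧ (p ∧ r) = 1/6 ∧ 1/6 = 1/6
p ∨ q = 1/6 ∨ 1/6 = 1/6
(p ∧ (p ∧ r)) → (p ∨ q) = 1/6 → 1/6 = 1
(¬(p → r) ∨ (r → r)) → ((p ∧ (p ∧ r)) → (p ∨ q)) = 1 → 1 = 1
(p ∨ (p ∧ (q ∧ q))) ∧ ((¬(p → r) ∨ (r → r)) → ((p ∧ (p ∧ r)) → (p ∨ q))) = 1/6 ∧ 1 = 1/6

1/6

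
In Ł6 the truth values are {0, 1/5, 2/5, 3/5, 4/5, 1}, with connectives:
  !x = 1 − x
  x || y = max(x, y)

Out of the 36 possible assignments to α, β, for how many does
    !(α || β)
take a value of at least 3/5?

value 1: 1 assignment (counts)
value 4/5: 3 assignments (counts)
value 3/5: 5 assignments (counts)
value 2/5: 7 assignments
value 1/5: 9 assignments
value 0: 11 assignments
So 9 of the 36 assignments meet the threshold.

9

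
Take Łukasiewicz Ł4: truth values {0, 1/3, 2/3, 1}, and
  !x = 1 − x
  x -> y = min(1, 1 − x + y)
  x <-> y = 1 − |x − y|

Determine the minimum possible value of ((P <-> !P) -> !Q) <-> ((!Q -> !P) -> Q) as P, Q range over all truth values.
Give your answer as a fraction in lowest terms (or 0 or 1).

0

Take P = 0, Q = 0:
!P = !0 = 1
P <-> !P = 0 <-> 1 = 0
!Q = !0 = 1
(P <-> !P) -> !Q = 0 -> 1 = 1
!Q = !0 = 1
!P = !0 = 1
!Q -> !P = 1 -> 1 = 1
(!Q -> !P) -> Q = 1 -> 0 = 0
((P <-> !P) -> !Q) <-> ((!Q -> !P) -> Q) = 1 <-> 0 = 0
No assignment yields a value below 0, so this is the minimum.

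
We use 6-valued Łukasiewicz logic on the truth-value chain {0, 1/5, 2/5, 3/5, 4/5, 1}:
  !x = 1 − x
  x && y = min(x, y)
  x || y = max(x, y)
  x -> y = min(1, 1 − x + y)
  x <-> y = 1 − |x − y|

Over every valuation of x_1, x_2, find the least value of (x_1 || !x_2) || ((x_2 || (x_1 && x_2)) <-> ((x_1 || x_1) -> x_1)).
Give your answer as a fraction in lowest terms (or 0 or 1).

3/5

Take x_1 = 0, x_2 = 2/5:
!x_2 = !2/5 = 3/5
x_1 || !x_2 = 0 || 3/5 = 3/5
x_1 && x_2 = 0 && 2/5 = 0
x_2 || (x_1 && x_2) = 2/5 || 0 = 2/5
x_1 || x_1 = 0 || 0 = 0
(x_1 || x_1) -> x_1 = 0 -> 0 = 1
(x_2 || (x_1 && x_2)) <-> ((x_1 || x_1) -> x_1) = 2/5 <-> 1 = 2/5
(x_1 || !x_2) || ((x_2 || (x_1 && x_2)) <-> ((x_1 || x_1) -> x_1)) = 3/5 || 2/5 = 3/5
No assignment yields a value below 3/5, so this is the minimum.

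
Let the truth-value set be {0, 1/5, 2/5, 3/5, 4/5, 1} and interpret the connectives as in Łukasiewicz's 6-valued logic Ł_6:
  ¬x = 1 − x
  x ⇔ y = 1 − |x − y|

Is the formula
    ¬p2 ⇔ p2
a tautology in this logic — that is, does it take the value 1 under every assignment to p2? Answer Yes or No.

No

Counterexample: take p2 = 0.
¬p2 = ¬0 = 1
¬p2 ⇔ p2 = 1 ⇔ 0 = 0
This gives 0 ≠ 1.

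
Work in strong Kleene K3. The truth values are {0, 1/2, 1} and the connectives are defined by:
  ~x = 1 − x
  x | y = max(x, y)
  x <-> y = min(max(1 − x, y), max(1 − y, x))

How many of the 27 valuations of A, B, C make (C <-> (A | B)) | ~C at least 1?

value 1: 14 assignments (counts)
value 1/2: 12 assignments
value 0: 1 assignment
So 14 of the 27 assignments meet the threshold.

14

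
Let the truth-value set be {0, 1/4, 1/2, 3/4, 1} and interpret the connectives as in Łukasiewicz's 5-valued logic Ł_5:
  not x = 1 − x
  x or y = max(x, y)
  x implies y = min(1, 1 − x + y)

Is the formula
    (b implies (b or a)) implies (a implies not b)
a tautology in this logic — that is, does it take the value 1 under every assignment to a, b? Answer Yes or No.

No

Counterexample: take a = 1/4, b = 1.
b or a = 1 or 1/4 = 1
b implies (b or a) = 1 implies 1 = 1
not b = not 1 = 0
a implies not b = 1/4 implies 0 = 3/4
(b implies (b or a)) implies (a implies not b) = 1 implies 3/4 = 3/4
This gives 3/4 ≠ 1.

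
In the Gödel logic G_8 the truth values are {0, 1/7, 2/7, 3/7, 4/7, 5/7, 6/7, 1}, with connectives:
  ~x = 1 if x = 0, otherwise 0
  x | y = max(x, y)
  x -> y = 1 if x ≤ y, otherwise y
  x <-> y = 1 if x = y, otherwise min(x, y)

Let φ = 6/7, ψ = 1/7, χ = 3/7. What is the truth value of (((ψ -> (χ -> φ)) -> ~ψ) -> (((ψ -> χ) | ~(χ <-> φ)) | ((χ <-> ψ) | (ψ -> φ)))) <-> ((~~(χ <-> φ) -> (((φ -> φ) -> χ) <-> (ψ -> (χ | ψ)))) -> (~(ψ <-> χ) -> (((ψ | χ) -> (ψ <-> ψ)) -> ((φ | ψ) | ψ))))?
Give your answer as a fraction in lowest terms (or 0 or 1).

χ -> φ = 3/7 -> 6/7 = 1
ψ -> (χ -> φ) = 1/7 -> 1 = 1
~ψ = ~1/7 = 0
(ψ -> (χ -> φ)) -> ~ψ = 1 -> 0 = 0
ψ -> χ = 1/7 -> 3/7 = 1
χ <-> φ = 3/7 <-> 6/7 = 3/7
~(χ <-> φ) = ~3/7 = 0
(ψ -> χ) | ~(χ <-> φ) = 1 | 0 = 1
χ <-> ψ = 3/7 <-> 1/7 = 1/7
ψ -> φ = 1/7 -> 6/7 = 1
(χ <-> ψ) | (ψ -> φ) = 1/7 | 1 = 1
((ψ -> χ) | ~(χ <-> φ)) | ((χ <-> ψ) | (ψ -> φ)) = 1 | 1 = 1
((ψ -> (χ -> φ)) -> ~ψ) -> (((ψ -> χ) | ~(χ <-> φ)) | ((χ <-> ψ) | (ψ -> φ))) = 0 -> 1 = 1
χ <-> φ = 3/7 <-> 6/7 = 3/7
~(χ <-> φ) = ~3/7 = 0
~~(χ <-> φ) = ~0 = 1
φ -> φ = 6/7 -> 6/7 = 1
(φ -> φ) -> χ = 1 -> 3/7 = 3/7
χ | ψ = 3/7 | 1/7 = 3/7
ψ -> (χ | ψ) = 1/7 -> 3/7 = 1
((φ -> φ) -> χ) <-> (ψ -> (χ | ψ)) = 3/7 <-> 1 = 3/7
~~(χ <-> φ) -> (((φ -> φ) -> χ) <-> (ψ -> (χ | ψ))) = 1 -> 3/7 = 3/7
ψ <-> χ = 1/7 <-> 3/7 = 1/7
~(ψ <-> χ) = ~1/7 = 0
ψ | χ = 1/7 | 3/7 = 3/7
ψ <-> ψ = 1/7 <-> 1/7 = 1
(ψ | χ) -> (ψ <-> ψ) = 3/7 -> 1 = 1
φ | ψ = 6/7 | 1/7 = 6/7
(φ | ψ) | ψ = 6/7 | 1/7 = 6/7
((ψ | χ) -> (ψ <-> ψ)) -> ((φ | ψ) | ψ) = 1 -> 6/7 = 6/7
~(ψ <-> χ) -> (((ψ | χ) -> (ψ <-> ψ)) -> ((φ | ψ) | ψ)) = 0 -> 6/7 = 1
(~~(χ <-> φ) -> (((φ -> φ) -> χ) <-> (ψ -> (χ | ψ)))) -> (~(ψ <-> χ) -> (((ψ | χ) -> (ψ <-> ψ)) -> ((φ | ψ) | ψ))) = 3/7 -> 1 = 1
(((ψ -> (χ -> φ)) -> ~ψ) -> (((ψ -> χ) | ~(χ <-> φ)) | ((χ <-> ψ) | (ψ -> φ)))) <-> ((~~(χ <-> φ) -> (((φ -> φ) -> χ) <-> (ψ -> (χ | ψ)))) -> (~(ψ <-> χ) -> (((ψ | χ) -> (ψ <-> ψ)) -> ((φ | ψ) | ψ)))) = 1 <-> 1 = 1

1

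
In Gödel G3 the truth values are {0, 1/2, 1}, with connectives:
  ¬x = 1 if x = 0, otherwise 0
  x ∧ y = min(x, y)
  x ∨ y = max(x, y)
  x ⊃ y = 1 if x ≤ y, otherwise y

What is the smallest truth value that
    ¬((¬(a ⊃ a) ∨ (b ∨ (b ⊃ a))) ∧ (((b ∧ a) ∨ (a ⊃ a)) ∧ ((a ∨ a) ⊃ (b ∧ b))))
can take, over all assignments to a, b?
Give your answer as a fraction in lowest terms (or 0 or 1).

Take a = 0, b = 0:
a ⊃ a = 0 ⊃ 0 = 1
¬(a ⊃ a) = ¬1 = 0
b ⊃ a = 0 ⊃ 0 = 1
b ∨ (b ⊃ a) = 0 ∨ 1 = 1
¬(a ⊃ a) ∨ (b ∨ (b ⊃ a)) = 0 ∨ 1 = 1
b ∧ a = 0 ∧ 0 = 0
a ⊃ a = 0 ⊃ 0 = 1
(b ∧ a) ∨ (a ⊃ a) = 0 ∨ 1 = 1
a ∨ a = 0 ∨ 0 = 0
b ∧ b = 0 ∧ 0 = 0
(a ∨ a) ⊃ (b ∧ b) = 0 ⊃ 0 = 1
((b ∧ a) ∨ (a ⊃ a)) ∧ ((a ∨ a) ⊃ (b ∧ b)) = 1 ∧ 1 = 1
(¬(a ⊃ a) ∨ (b ∨ (b ⊃ a))) ∧ (((b ∧ a) ∨ (a ⊃ a)) ∧ ((a ∨ a) ⊃ (b ∧ b))) = 1 ∧ 1 = 1
¬((¬(a ⊃ a) ∨ (b ∨ (b ⊃ a))) ∧ (((b ∧ a) ∨ (a ⊃ a)) ∧ ((a ∨ a) ⊃ (b ∧ b)))) = ¬1 = 0
No assignment yields a value below 0, so this is the minimum.

0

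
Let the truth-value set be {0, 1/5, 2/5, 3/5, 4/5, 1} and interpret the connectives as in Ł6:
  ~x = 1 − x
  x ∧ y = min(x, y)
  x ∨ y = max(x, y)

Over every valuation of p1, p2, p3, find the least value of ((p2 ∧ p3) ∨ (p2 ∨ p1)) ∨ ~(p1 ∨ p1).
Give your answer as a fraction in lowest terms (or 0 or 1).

Take p1 = 2/5, p2 = 0, p3 = 0:
p2 ∧ p3 = 0 ∧ 0 = 0
p2 ∨ p1 = 0 ∨ 2/5 = 2/5
(p2 ∧ p3) ∨ (p2 ∨ p1) = 0 ∨ 2/5 = 2/5
p1 ∨ p1 = 2/5 ∨ 2/5 = 2/5
~(p1 ∨ p1) = ~2/5 = 3/5
((p2 ∧ p3) ∨ (p2 ∨ p1)) ∨ ~(p1 ∨ p1) = 2/5 ∨ 3/5 = 3/5
No assignment yields a value below 3/5, so this is the minimum.

3/5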